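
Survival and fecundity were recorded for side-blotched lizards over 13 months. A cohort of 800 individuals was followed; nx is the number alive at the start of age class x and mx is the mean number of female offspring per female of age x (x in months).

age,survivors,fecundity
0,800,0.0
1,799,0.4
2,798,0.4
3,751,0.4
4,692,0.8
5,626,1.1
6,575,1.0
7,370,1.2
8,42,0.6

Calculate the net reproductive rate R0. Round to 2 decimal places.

4.03

lx = nx/n0 = nx/800: 1, 0.99875, 0.9975, 0.93875, 0.865, 0.7825, 0.71875, 0.4625, 0.0525
lx·mx by age: 0, 0.3995, 0.399, 0.3755, 0.692, 0.86075, 0.71875, 0.555, 0.0315
R0 = Σ lx·mx = 4.032 → 4.03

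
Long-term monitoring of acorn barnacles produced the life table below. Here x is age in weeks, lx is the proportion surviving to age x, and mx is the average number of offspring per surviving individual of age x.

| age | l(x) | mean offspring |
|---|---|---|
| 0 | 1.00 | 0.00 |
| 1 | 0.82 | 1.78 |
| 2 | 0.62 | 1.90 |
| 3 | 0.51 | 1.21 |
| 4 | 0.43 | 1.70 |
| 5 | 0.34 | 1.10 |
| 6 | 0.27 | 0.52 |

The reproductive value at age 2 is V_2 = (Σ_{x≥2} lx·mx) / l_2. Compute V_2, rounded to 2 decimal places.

4.90

lx·mx for x ≥ 2: 1.178, 0.6171, 0.731, 0.374, 0.1404 → sum = 3.0405
V_2 = 3.0405 / l_2 = 3.0405 / 0.62 = 4.904032… → 4.90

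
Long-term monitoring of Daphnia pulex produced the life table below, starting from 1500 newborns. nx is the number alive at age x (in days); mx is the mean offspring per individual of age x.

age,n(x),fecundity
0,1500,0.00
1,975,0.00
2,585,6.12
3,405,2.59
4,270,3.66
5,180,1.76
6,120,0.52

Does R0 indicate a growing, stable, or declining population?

lx = nx/n0 = nx/1500: 1, 0.65, 0.39, 0.27, 0.18, 0.12, 0.08
R0 = Σ lx·mx = 0 + 0 + 2.3868 + 0.6993 + 0.6588 + 0.2112 + 0.0416 = 3.9977
R0 > 1, so the population is growing.

growing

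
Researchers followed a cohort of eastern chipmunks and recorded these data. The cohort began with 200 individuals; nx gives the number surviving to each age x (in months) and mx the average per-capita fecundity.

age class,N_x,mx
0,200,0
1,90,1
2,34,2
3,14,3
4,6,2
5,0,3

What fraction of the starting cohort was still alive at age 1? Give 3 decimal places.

0.450

l_1 = n_1/n_0 = 90/200 = 0.45 → 0.450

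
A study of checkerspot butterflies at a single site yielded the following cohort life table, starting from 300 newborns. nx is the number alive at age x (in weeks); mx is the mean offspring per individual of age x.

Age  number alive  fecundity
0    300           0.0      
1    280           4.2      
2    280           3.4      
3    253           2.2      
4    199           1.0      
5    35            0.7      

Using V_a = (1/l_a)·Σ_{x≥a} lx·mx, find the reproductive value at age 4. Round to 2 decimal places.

lx = nx/n0 = nx/300: 1, 0.93333…, 0.93333…, 0.84333…, 0.66333…, 0.11667…
lx·mx for x ≥ 4: 0.663333…, 0.081667… → sum = 0.745…
V_4 = 0.745… / l_4 = 0.745… / 0.663333… = 1.123116… → 1.12

1.12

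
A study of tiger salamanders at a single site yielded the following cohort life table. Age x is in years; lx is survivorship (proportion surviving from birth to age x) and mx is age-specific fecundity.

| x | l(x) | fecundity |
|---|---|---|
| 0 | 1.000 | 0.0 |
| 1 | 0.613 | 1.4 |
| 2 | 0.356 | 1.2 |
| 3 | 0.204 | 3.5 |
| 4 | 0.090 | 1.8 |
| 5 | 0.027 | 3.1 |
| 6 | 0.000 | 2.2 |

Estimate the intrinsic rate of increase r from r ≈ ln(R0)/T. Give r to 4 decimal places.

0.3690

R0 = Σ lx·mx = 0 + 0.8582 + 0.4272 + 0.714 + 0.162 + 0.0837 + 0 = 2.2451
Σ x·lx·mx = 4.9211; T = 4.9211/2.2451 = 2.19193…
r ≈ ln(R0)/T = ln(2.2451)/2.19193… = 0.368967… → 0.3690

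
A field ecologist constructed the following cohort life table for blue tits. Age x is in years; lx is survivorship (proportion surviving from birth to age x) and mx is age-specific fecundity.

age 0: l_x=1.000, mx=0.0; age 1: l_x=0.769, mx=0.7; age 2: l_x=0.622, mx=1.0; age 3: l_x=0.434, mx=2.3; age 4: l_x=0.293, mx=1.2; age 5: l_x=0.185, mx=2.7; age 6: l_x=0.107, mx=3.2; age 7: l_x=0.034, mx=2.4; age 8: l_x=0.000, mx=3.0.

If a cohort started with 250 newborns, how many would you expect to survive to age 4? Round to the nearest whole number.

Expected survivors = N0 · l_4 = 250 × 0.293 = 73.25 → 73

73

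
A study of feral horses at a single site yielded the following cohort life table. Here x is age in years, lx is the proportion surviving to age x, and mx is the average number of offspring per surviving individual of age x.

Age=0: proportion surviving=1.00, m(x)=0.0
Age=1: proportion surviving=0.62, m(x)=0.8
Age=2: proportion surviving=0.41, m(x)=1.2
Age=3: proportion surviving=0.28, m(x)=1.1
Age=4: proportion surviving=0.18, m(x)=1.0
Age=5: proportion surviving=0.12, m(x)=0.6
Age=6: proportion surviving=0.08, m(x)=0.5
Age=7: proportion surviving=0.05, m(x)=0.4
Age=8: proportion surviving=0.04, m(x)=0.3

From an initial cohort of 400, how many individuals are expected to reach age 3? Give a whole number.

112

Expected survivors = N0 · l_3 = 400 × 0.28 = 112 → 112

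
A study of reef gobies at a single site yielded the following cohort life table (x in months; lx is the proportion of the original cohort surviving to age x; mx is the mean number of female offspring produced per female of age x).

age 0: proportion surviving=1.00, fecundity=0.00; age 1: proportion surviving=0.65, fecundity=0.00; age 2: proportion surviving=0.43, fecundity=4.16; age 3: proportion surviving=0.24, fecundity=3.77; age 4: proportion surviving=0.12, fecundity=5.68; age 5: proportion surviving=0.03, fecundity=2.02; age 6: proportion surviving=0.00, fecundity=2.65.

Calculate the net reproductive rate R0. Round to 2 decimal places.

3.44

lx·mx by age: 0, 0, 1.7888, 0.9048, 0.6816, 0.0606, 0
R0 = Σ lx·mx = 3.4358 → 3.44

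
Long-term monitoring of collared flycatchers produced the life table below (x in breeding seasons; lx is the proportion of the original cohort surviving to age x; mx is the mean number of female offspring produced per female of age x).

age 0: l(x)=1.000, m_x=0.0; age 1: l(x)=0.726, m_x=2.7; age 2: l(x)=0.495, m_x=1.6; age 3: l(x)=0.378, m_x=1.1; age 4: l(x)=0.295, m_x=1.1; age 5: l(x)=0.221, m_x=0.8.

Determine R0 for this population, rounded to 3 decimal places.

lx·mx by age: 0, 1.9602, 0.792, 0.4158, 0.3245, 0.1768
R0 = Σ lx·mx = 3.6693 → 3.669

3.669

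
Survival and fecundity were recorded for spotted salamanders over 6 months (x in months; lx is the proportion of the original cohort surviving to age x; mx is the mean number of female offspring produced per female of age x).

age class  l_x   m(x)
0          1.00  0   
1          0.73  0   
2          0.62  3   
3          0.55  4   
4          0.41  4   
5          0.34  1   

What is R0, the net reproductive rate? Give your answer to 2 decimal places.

lx·mx by age: 0, 0, 1.86, 2.2, 1.64, 0.34
R0 = Σ lx·mx = 6.04 → 6.04

6.04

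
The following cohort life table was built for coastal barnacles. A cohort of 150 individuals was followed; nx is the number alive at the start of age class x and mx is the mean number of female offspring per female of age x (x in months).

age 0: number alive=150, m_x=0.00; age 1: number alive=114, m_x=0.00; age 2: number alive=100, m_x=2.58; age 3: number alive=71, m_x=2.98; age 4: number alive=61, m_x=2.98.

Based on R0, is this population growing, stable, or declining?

growing

lx = nx/n0 = nx/150: 1, 0.76, 0.66667…, 0.47333…, 0.40667…
R0 = Σ lx·mx = 0 + 0 + 1.72… + 1.410533… + 1.211867… = 4.3424…
R0 > 1, so the population is growing.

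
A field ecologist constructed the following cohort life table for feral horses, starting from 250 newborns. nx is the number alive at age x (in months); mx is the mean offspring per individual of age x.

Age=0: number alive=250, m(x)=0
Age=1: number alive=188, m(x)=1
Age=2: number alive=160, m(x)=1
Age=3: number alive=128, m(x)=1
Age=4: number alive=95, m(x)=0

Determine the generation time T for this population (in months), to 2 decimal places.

lx = nx/n0 = nx/250: 1, 0.752, 0.64, 0.512, 0.38
lx·mx: 0, 0.752, 0.64, 0.512, 0 → R0 = 1.904
x·lx·mx: 0, 0.752, 1.28, 1.536, 0 → Σ = 3.568
T = 3.568 / 1.904 = 1.87395… → 1.87

1.87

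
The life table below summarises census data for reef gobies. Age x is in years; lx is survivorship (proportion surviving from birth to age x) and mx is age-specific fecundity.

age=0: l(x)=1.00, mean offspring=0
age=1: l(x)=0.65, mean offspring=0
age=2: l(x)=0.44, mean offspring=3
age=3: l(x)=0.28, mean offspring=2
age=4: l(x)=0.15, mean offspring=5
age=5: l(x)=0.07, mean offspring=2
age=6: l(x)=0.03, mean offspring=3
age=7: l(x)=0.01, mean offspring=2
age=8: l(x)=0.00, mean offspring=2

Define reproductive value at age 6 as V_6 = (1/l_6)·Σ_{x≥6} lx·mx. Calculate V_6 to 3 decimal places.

3.667

lx·mx for x ≥ 6: 0.09, 0.02, 0 → sum = 0.11
V_6 = 0.11 / l_6 = 0.11 / 0.03 = 3.666667… → 3.667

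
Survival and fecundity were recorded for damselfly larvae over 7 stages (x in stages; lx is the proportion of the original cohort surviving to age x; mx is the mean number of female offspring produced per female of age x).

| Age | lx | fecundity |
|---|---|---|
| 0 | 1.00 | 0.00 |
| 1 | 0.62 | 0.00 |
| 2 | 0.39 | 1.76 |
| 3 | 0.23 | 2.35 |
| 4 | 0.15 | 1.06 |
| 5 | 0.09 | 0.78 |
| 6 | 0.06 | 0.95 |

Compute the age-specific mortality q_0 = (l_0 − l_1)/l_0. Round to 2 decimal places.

q_0 = (l_0 − l_1) / l_0 = (1 − 0.62) / 1
     = 0.38 / 1 = 0.38 → 0.38

0.38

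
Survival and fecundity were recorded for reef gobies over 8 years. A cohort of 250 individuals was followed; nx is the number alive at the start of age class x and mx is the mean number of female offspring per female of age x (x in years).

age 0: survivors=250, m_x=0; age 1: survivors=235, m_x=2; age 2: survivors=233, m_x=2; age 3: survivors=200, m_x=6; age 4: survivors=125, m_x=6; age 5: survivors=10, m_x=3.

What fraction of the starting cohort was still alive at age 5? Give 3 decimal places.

l_5 = n_5/n_0 = 10/250 = 0.04 → 0.040

0.040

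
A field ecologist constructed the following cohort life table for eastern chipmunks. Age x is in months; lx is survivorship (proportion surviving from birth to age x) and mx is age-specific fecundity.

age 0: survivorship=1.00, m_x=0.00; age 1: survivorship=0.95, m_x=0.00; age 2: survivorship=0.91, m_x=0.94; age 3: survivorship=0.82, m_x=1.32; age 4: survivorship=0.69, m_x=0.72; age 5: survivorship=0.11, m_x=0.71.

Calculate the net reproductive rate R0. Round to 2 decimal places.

lx·mx by age: 0, 0, 0.8554, 1.0824, 0.4968, 0.0781
R0 = Σ lx·mx = 2.5127 → 2.51

2.51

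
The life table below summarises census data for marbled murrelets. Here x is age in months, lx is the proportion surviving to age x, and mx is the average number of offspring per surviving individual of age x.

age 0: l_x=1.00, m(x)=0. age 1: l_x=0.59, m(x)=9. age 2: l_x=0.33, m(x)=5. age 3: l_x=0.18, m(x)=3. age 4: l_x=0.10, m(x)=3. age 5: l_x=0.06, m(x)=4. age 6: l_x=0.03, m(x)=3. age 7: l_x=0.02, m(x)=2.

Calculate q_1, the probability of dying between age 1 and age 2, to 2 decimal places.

0.44

q_1 = (l_1 − l_2) / l_1 = (0.59 − 0.33) / 0.59
     = 0.26 / 0.59 = 0.440678… → 0.44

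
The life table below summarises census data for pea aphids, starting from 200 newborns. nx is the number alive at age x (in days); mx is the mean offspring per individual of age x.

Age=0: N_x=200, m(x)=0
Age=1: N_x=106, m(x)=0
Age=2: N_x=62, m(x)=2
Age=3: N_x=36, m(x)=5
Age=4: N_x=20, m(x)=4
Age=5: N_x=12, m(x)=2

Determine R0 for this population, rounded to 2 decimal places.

2.04

lx = nx/n0 = nx/200: 1, 0.53, 0.31, 0.18, 0.1, 0.06
lx·mx by age: 0, 0, 0.62, 0.9, 0.4, 0.12
R0 = Σ lx·mx = 2.04 → 2.04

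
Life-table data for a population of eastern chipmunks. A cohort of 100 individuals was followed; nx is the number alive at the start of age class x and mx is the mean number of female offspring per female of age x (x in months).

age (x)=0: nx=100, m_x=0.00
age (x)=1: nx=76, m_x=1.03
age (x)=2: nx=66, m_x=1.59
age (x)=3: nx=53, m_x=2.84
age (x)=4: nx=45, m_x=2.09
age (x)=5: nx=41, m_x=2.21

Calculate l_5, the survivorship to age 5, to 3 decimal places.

0.410

l_5 = n_5/n_0 = 41/100 = 0.41 → 0.410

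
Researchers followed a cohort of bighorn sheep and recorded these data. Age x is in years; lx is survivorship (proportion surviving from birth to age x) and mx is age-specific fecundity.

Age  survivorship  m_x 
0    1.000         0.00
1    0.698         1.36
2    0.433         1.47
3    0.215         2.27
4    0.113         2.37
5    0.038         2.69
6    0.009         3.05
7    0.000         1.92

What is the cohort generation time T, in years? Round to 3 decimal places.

lx·mx: 0, 0.94928, 0.63651, 0.48805, 0.26781, 0.10222, 0.02745, 0 → R0 = 2.47132
x·lx·mx: 0, 0.94928, 1.27302, 1.46415, 1.07124, 0.5111, 0.1647, 0 → Σ = 5.43349
T = 5.43349 / 2.47132 = 2.198619… → 2.199

2.199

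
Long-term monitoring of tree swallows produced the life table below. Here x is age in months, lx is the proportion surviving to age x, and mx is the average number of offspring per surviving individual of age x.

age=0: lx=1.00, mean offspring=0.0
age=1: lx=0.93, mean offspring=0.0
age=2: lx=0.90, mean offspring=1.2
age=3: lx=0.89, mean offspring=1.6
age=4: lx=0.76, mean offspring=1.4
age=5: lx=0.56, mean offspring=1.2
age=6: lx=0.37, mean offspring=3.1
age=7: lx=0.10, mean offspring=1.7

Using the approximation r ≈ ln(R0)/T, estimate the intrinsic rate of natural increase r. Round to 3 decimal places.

R0 = Σ lx·mx = 0 + 0 + 1.08 + 1.424 + 1.064 + 0.672 + 1.147 + 0.17 = 5.557
Σ x·lx·mx = 22.12; T = 22.12/5.557 = 3.98057…
r ≈ ln(R0)/T = ln(5.557)/3.98057… = 0.43086… → 0.431

0.431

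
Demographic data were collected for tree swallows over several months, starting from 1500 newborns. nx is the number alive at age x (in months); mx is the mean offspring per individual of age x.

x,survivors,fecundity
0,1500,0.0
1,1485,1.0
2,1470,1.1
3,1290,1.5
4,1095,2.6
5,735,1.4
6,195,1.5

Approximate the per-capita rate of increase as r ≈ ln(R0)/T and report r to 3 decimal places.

0.580

lx = nx/n0 = nx/1500: 1, 0.99, 0.98, 0.86, 0.73, 0.49, 0.13
R0 = Σ lx·mx = 0 + 0.99 + 1.078 + 1.29 + 1.898 + 0.686 + 0.195 = 6.137
Σ x·lx·mx = 19.208; T = 19.208/6.137 = 3.12987…
r ≈ ln(R0)/T = ln(6.137)/3.12987… = 0.57968… → 0.580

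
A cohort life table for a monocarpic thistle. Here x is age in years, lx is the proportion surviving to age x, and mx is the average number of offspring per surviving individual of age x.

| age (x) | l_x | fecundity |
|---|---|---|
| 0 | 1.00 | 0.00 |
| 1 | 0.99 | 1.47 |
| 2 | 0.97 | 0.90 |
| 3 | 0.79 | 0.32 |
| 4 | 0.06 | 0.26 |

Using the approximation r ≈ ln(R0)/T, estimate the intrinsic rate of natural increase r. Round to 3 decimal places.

0.616

R0 = Σ lx·mx = 0 + 1.4553 + 0.873 + 0.2528 + 0.0156 = 2.5967
Σ x·lx·mx = 4.0221; T = 4.0221/2.5967 = 1.54893…
r ≈ ln(R0)/T = ln(2.5967)/1.54893… = 0.61607… → 0.616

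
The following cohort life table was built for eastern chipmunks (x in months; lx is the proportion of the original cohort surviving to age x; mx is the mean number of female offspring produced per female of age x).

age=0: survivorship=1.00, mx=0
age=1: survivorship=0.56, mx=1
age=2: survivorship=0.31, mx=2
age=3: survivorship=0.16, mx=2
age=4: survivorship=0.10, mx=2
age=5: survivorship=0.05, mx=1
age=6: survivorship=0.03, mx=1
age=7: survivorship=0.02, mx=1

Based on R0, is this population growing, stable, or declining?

growing

R0 = Σ lx·mx = 0 + 0.56 + 0.62 + 0.32 + 0.2 + 0.05 + 0.03 + 0.02 = 1.8
R0 > 1, so the population is growing.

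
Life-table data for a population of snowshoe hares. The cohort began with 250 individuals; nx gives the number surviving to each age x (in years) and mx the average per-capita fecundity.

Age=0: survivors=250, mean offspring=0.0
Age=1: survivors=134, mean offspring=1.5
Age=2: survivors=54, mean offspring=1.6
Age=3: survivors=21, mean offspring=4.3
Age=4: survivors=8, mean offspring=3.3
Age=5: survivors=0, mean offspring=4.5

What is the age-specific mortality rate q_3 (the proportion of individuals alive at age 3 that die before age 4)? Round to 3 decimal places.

lx = nx/n0 = nx/250: 1, 0.536, 0.216, 0.084, 0.032, 0
q_3 = (l_3 − l_4) / l_3 = (0.084 − 0.032) / 0.084
     = 0.052 / 0.084 = 0.619048… → 0.619

0.619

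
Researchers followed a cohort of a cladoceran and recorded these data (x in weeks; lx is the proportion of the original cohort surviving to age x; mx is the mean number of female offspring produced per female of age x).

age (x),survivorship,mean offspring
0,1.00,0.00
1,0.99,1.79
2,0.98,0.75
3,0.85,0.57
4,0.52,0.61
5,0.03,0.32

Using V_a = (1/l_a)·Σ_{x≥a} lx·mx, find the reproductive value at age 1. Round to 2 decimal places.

lx·mx for x ≥ 1: 1.7721, 0.735, 0.4845, 0.3172, 0.0096 → sum = 3.3184
V_1 = 3.3184 / l_1 = 3.3184 / 0.99 = 3.351919… → 3.35

3.35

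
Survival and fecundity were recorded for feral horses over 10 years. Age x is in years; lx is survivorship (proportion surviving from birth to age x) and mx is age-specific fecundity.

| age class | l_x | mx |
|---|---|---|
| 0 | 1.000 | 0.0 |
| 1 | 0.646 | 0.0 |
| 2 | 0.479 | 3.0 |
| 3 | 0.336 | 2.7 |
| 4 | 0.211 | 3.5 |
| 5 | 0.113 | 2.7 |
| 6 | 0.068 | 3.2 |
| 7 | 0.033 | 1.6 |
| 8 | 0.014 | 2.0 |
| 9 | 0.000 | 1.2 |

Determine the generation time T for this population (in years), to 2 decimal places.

lx·mx: 0, 0, 1.437, 0.9072, 0.7385, 0.3051, 0.2176, 0.0528, 0.028, 0 → R0 = 3.6862
x·lx·mx: 0, 0, 2.874, 2.7216, 2.954, 1.5255, 1.3056, 0.3696, 0.224, 0 → Σ = 11.9743
T = 11.9743 / 3.6862 = 3.248413… → 3.25

3.25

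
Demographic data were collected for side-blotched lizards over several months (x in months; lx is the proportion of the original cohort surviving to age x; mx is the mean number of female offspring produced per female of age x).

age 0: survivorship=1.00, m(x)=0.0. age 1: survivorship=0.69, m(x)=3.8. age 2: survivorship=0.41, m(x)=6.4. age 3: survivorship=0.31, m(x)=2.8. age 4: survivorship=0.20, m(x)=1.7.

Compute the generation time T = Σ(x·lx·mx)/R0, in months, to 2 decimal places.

1.83

lx·mx: 0, 2.622, 2.624, 0.868, 0.34 → R0 = 6.454
x·lx·mx: 0, 2.622, 5.248, 2.604, 1.36 → Σ = 11.834
T = 11.834 / 6.454 = 1.833592… → 1.83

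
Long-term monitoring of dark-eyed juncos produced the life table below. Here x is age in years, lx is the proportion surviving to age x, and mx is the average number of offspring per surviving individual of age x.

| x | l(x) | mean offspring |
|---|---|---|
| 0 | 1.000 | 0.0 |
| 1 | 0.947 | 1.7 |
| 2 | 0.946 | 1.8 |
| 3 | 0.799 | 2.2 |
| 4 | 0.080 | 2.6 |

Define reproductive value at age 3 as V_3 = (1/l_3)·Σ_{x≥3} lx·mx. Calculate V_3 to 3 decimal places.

lx·mx for x ≥ 3: 1.7578, 0.208 → sum = 1.9658
V_3 = 1.9658 / l_3 = 1.9658 / 0.799 = 2.460325… → 2.460

2.460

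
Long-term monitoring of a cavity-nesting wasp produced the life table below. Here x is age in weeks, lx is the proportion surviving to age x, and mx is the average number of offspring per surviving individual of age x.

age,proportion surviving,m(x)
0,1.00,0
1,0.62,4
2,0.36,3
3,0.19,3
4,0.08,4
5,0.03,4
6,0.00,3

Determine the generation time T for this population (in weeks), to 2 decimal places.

lx·mx: 0, 2.48, 1.08, 0.57, 0.32, 0.12, 0 → R0 = 4.57
x·lx·mx: 0, 2.48, 2.16, 1.71, 1.28, 0.6, 0 → Σ = 8.23
T = 8.23 / 4.57 = 1.800875… → 1.80

1.80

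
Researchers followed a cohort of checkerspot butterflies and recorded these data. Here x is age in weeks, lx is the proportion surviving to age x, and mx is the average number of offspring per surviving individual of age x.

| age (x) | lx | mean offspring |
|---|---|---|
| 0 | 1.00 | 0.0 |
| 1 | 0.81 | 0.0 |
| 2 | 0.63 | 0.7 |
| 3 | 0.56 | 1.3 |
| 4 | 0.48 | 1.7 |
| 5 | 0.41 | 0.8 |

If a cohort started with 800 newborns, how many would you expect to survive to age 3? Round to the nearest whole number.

Expected survivors = N0 · l_3 = 800 × 0.56 = 448 → 448

448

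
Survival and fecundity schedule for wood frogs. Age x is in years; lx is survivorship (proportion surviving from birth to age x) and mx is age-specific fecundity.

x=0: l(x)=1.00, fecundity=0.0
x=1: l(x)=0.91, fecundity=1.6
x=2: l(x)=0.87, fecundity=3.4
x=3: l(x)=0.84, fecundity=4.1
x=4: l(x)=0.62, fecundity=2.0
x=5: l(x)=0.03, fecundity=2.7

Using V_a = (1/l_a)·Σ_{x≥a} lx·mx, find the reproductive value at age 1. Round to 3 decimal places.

10.087

lx·mx for x ≥ 1: 1.456, 2.958, 3.444, 1.24, 0.081 → sum = 9.179
V_1 = 9.179 / l_1 = 9.179 / 0.91 = 10.086813… → 10.087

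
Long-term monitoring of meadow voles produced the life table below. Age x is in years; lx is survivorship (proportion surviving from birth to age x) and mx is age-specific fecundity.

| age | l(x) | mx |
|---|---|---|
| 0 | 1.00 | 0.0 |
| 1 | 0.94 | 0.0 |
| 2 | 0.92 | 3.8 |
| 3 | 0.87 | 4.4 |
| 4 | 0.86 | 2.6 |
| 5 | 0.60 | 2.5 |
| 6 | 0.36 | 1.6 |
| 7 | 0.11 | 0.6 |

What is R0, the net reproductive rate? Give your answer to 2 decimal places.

11.70

lx·mx by age: 0, 0, 3.496, 3.828, 2.236, 1.5, 0.576, 0.066
R0 = Σ lx·mx = 11.702 → 11.70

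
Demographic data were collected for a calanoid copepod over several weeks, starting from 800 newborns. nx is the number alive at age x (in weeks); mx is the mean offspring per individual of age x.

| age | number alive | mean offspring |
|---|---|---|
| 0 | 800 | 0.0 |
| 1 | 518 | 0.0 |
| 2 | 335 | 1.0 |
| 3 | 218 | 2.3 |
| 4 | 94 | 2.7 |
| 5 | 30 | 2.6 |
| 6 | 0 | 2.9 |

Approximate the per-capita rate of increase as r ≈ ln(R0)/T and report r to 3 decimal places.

lx = nx/n0 = nx/800: 1, 0.6475, 0.41875, 0.2725, 0.1175, 0.0375, 0
R0 = Σ lx·mx = 0 + 0 + 0.41875… + 0.62675 + 0.31725 + 0.0975 + 0 = 1.46025
Σ x·lx·mx = 4.47425; T = 4.47425/1.46025 = 3.06403…
r ≈ ln(R0)/T = ln(1.46025)/3.06403… = 0.12357… → 0.124

0.124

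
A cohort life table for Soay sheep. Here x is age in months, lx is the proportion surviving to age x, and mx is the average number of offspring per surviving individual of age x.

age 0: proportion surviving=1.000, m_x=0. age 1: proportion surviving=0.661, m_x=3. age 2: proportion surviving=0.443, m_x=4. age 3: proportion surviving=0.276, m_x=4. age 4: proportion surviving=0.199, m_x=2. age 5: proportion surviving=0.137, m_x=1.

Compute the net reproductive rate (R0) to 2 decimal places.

5.39

lx·mx by age: 0, 1.983, 1.772, 1.104, 0.398, 0.137
R0 = Σ lx·mx = 5.394 → 5.39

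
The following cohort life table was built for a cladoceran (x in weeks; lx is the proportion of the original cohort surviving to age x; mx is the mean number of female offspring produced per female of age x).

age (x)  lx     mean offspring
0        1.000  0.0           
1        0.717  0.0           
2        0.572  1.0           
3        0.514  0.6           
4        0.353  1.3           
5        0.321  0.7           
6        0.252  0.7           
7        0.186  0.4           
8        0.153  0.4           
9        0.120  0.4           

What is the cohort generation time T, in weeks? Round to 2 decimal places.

lx·mx: 0, 0, 0.572, 0.3084, 0.4589, 0.2247, 0.1764, 0.0744, 0.0612, 0.048 → R0 = 1.924
x·lx·mx: 0, 0, 1.144, 0.9252, 1.8356, 1.1235, 1.0584, 0.5208, 0.4896, 0.432 → Σ = 7.5291
T = 7.5291 / 1.924 = 3.913254… → 3.91

3.91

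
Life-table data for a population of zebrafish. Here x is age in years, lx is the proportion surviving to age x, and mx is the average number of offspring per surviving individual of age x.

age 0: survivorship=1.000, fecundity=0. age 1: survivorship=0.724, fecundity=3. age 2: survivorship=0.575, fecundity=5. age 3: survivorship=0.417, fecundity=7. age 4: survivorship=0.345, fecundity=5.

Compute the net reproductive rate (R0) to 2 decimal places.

9.69

lx·mx by age: 0, 2.172, 2.875, 2.919, 1.725
R0 = Σ lx·mx = 9.691 → 9.69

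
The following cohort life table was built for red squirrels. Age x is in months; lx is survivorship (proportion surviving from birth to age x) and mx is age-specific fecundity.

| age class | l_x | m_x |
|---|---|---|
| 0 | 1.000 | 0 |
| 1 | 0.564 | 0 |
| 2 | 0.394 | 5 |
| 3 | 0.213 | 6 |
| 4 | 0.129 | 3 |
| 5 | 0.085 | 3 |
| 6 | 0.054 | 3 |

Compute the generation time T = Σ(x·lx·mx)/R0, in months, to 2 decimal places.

2.86

lx·mx: 0, 0, 1.97, 1.278, 0.387, 0.255, 0.162 → R0 = 4.052
x·lx·mx: 0, 0, 3.94, 3.834, 1.548, 1.275, 0.972 → Σ = 11.569
T = 11.569 / 4.052 = 2.855133… → 2.86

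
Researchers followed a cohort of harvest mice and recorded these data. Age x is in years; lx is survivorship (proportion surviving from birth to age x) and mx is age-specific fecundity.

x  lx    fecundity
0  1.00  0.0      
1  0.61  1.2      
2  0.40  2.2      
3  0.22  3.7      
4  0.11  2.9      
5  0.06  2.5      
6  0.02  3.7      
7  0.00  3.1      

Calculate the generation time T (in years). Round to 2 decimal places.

2.49

lx·mx: 0, 0.732, 0.88, 0.814, 0.319, 0.15, 0.074, 0 → R0 = 2.969
x·lx·mx: 0, 0.732, 1.76, 2.442, 1.276, 0.75, 0.444, 0 → Σ = 7.404
T = 7.404 / 2.969 = 2.493769… → 2.49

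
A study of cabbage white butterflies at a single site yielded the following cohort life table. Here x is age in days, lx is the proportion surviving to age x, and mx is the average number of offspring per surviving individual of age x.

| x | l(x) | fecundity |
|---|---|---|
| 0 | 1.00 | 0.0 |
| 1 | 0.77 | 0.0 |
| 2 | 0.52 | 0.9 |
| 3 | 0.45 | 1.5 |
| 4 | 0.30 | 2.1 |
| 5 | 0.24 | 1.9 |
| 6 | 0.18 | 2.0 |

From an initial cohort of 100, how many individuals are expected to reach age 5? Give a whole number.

Expected survivors = N0 · l_5 = 100 × 0.24 = 24 → 24

24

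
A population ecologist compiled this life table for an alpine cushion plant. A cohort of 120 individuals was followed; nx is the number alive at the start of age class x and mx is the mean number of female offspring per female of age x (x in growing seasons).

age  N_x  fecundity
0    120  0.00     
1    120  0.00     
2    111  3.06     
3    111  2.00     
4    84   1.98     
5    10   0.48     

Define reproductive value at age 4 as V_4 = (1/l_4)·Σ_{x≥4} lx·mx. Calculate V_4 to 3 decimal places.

lx = nx/n0 = nx/120: 1, 1, 0.925, 0.925, 0.7, 0.08333…
lx·mx for x ≥ 4: 1.386, 0.04… → sum = 1.426…
V_4 = 1.426… / l_4 = 1.426… / 0.7 = 2.037143… → 2.037

2.037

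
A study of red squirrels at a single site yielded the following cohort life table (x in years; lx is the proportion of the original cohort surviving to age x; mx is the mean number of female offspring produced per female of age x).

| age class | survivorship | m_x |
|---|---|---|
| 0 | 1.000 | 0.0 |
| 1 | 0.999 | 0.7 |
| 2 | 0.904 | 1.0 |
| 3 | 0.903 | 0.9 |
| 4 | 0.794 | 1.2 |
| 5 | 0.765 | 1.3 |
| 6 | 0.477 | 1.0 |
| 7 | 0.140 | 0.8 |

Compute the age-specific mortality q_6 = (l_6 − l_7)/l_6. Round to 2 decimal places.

0.71

q_6 = (l_6 − l_7) / l_6 = (0.477 − 0.14) / 0.477
     = 0.337 / 0.477 = 0.706499… → 0.71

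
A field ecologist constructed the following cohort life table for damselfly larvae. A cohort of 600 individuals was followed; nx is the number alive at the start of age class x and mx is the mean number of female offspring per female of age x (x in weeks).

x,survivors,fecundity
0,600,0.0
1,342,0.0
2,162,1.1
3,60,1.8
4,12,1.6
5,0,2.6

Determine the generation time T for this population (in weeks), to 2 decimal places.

2.48

lx = nx/n0 = nx/600: 1, 0.57, 0.27, 0.1, 0.02, 0
lx·mx: 0, 0, 0.297, 0.18, 0.032, 0 → R0 = 0.509
x·lx·mx: 0, 0, 0.594, 0.54, 0.128, 0 → Σ = 1.262
T = 1.262 / 0.509 = 2.479371… → 2.48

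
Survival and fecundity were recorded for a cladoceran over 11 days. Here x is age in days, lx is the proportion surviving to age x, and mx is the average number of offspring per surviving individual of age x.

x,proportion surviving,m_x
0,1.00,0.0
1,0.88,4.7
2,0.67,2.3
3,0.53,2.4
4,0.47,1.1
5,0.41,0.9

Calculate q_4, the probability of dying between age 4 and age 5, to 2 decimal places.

0.13

q_4 = (l_4 − l_5) / l_4 = (0.47 − 0.41) / 0.47
     = 0.06 / 0.47 = 0.12766… → 0.13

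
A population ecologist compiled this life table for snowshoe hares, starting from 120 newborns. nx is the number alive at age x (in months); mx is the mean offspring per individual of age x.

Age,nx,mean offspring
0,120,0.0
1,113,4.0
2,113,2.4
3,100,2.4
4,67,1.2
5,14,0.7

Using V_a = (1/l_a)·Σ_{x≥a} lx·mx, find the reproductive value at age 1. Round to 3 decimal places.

lx = nx/n0 = nx/120: 1, 0.94167…, 0.94167…, 0.83333…, 0.55833…, 0.11667…
lx·mx for x ≥ 1: 3.766667…, 2.26…, 2…, 0.67…, 0.081667… → sum = 8.778333…
V_1 = 8.778333… / l_1 = 8.778333… / 0.941667… = 9.322124… → 9.322

9.322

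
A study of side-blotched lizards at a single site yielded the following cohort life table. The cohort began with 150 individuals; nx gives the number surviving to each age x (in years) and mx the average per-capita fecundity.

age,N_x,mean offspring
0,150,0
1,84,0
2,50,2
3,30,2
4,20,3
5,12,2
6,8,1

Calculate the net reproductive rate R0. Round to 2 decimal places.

1.68

lx = nx/n0 = nx/150: 1, 0.56, 0.33333…, 0.2, 0.13333…, 0.08, 0.05333…
lx·mx by age: 0, 0, 0.666667…, 0.4, 0.4…, 0.16, 0.053333…
R0 = Σ lx·mx = 1.68… → 1.68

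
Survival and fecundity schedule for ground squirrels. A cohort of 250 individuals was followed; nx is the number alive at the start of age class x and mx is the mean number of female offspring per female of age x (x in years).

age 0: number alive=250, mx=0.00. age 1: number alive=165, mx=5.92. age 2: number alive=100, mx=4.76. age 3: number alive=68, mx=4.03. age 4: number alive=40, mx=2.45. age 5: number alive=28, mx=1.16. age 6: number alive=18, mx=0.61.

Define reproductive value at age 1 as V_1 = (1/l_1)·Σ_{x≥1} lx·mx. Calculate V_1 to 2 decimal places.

lx = nx/n0 = nx/250: 1, 0.66, 0.4, 0.272, 0.16, 0.112, 0.072
lx·mx for x ≥ 1: 3.9072, 1.904, 1.09616, 0.392, 0.12992, 0.04392 → sum = 7.4732
V_1 = 7.4732 / l_1 = 7.4732 / 0.66 = 11.32303… → 11.32

11.32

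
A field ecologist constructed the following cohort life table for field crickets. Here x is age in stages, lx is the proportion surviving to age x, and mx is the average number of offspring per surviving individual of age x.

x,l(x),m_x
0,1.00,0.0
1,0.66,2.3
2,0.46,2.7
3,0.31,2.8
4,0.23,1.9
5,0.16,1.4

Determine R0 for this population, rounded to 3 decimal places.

lx·mx by age: 0, 1.518, 1.242, 0.868, 0.437, 0.224
R0 = Σ lx·mx = 4.289 → 4.289

4.289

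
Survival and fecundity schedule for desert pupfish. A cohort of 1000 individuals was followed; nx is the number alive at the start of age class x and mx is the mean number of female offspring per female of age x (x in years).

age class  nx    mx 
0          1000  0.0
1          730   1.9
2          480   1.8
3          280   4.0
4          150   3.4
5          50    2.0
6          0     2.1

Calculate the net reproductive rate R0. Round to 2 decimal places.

3.98

lx = nx/n0 = nx/1000: 1, 0.73, 0.48, 0.28, 0.15, 0.05, 0
lx·mx by age: 0, 1.387, 0.864, 1.12, 0.51, 0.1, 0
R0 = Σ lx·mx = 3.981 → 3.98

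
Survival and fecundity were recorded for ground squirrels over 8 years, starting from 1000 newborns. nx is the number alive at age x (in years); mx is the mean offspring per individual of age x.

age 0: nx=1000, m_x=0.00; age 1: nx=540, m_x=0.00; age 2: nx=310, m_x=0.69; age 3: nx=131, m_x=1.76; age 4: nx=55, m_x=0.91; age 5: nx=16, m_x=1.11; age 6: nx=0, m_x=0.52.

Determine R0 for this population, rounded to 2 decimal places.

0.51

lx = nx/n0 = nx/1000: 1, 0.54, 0.31, 0.131, 0.055, 0.016, 0
lx·mx by age: 0, 0, 0.2139, 0.23056, 0.05005, 0.01776, 0
R0 = Σ lx·mx = 0.51227 → 0.51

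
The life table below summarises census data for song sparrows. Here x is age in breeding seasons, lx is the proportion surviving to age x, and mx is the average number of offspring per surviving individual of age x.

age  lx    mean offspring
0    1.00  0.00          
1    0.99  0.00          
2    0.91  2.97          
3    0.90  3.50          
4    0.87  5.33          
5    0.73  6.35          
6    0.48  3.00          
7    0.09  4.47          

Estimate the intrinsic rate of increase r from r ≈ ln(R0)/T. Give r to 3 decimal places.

R0 = Σ lx·mx = 0 + 0 + 2.7027 + 3.15 + 4.6371 + 4.6355 + 1.44 + 0.4023 = 16.9676
Σ x·lx·mx = 68.0374; T = 68.0374/16.9676 = 4.00984…
r ≈ ln(R0)/T = ln(16.9676)/4.00984… = 0.70609… → 0.706

0.706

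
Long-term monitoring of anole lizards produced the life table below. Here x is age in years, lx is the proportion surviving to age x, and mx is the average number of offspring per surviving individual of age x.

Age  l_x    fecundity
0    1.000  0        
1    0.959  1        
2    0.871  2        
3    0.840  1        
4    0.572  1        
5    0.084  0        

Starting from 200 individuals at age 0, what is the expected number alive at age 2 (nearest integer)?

174

Expected survivors = N0 · l_2 = 200 × 0.871 = 174.2 → 174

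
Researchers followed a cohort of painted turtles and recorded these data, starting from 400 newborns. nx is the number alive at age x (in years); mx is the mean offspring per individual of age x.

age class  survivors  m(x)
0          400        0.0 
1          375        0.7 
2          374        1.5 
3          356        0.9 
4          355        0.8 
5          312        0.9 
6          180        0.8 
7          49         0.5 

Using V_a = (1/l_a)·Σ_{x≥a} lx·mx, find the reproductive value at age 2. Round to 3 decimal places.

lx = nx/n0 = nx/400: 1, 0.9375, 0.935, 0.89, 0.8875, 0.78, 0.45, 0.1225
lx·mx for x ≥ 2: 1.4025, 0.801, 0.71, 0.702, 0.36, 0.06125 → sum = 4.03675
V_2 = 4.03675 / l_2 = 4.03675 / 0.935 = 4.31738… → 4.317

4.317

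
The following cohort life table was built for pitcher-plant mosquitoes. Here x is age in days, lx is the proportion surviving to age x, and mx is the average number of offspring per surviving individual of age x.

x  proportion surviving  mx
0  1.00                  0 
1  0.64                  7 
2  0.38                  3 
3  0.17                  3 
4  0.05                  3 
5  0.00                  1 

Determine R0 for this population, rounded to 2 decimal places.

6.28

lx·mx by age: 0, 4.48, 1.14, 0.51, 0.15, 0
R0 = Σ lx·mx = 6.28 → 6.28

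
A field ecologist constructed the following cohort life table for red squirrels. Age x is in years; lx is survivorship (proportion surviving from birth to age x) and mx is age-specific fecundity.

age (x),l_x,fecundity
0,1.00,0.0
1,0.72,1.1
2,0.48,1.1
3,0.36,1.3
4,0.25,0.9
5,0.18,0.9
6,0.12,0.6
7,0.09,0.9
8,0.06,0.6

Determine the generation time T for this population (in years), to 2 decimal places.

2.64

lx·mx: 0, 0.792, 0.528, 0.468, 0.225, 0.162, 0.072, 0.081, 0.036 → R0 = 2.364
x·lx·mx: 0, 0.792, 1.056, 1.404, 0.9, 0.81, 0.432, 0.567, 0.288 → Σ = 6.249
T = 6.249 / 2.364 = 2.643401… → 2.64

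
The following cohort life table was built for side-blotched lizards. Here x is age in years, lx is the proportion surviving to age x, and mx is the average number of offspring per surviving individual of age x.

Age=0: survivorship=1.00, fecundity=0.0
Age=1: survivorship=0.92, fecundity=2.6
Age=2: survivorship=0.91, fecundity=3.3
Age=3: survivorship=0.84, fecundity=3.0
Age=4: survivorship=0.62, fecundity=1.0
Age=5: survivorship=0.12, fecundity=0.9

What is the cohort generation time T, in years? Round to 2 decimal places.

2.20

lx·mx: 0, 2.392, 3.003, 2.52, 0.62, 0.108 → R0 = 8.643
x·lx·mx: 0, 2.392, 6.006, 7.56, 2.48, 0.54 → Σ = 18.978
T = 18.978 / 8.643 = 2.195765… → 2.20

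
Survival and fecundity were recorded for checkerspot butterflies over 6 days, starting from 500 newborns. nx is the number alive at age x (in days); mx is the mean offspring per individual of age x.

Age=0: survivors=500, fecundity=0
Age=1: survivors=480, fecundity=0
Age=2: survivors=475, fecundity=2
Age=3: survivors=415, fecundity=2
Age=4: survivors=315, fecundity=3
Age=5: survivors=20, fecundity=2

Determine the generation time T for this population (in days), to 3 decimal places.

lx = nx/n0 = nx/500: 1, 0.96, 0.95, 0.83, 0.63, 0.04
lx·mx: 0, 0, 1.9, 1.66, 1.89, 0.08 → R0 = 5.53
x·lx·mx: 0, 0, 3.8, 4.98, 7.56, 0.4 → Σ = 16.74
T = 16.74 / 5.53 = 3.027125… → 3.027

3.027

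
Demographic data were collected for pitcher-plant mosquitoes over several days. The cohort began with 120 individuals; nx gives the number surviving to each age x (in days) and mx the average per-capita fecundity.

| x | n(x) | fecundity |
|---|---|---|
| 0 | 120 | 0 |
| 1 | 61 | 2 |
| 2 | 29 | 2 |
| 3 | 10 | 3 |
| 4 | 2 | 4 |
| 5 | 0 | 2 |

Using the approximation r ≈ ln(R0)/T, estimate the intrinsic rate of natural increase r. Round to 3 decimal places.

lx = nx/n0 = nx/120: 1, 0.50833…, 0.24167…, 0.08333…, 0.01667…, 0
R0 = Σ lx·mx = 0 + 1.01667… + 0.48333… + 0.25… + 0.06667… + 0 = 1.816667…
Σ x·lx·mx = 3…; T = 3…/1.816667… = 1.65138…
r ≈ ln(R0)/T = ln(1.816667…)/1.65138… = 0.36152… → 0.362

0.362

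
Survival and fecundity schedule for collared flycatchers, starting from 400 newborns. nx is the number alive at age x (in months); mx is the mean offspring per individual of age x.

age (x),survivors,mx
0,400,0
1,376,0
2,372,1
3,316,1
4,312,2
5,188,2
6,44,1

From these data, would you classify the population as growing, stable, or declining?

growing

lx = nx/n0 = nx/400: 1, 0.94, 0.93, 0.79, 0.78, 0.47, 0.11
R0 = Σ lx·mx = 0 + 0 + 0.93 + 0.79 + 1.56 + 0.94 + 0.11 = 4.33
R0 > 1, so the population is growing.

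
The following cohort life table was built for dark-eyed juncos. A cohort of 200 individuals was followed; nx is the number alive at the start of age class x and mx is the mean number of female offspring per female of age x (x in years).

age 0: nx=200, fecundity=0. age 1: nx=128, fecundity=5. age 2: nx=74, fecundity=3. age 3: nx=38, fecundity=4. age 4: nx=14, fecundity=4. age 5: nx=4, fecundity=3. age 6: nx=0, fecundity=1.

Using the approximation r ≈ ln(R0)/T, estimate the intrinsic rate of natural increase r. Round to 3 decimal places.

lx = nx/n0 = nx/200: 1, 0.64, 0.37, 0.19, 0.07, 0.02, 0
R0 = Σ lx·mx = 0 + 3.2 + 1.11 + 0.76 + 0.28 + 0.06 + 0 = 5.41
Σ x·lx·mx = 9.12; T = 9.12/5.41 = 1.68577…
r ≈ ln(R0)/T = ln(5.41)/1.68577… = 1.00147… → 1.001

1.001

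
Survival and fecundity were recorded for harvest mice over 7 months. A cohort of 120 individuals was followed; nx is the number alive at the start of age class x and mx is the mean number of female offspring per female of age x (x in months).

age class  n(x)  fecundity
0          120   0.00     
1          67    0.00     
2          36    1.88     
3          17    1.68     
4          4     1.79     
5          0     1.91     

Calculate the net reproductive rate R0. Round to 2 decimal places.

lx = nx/n0 = nx/120: 1, 0.55833…, 0.3, 0.14167…, 0.03333…, 0
lx·mx by age: 0, 0, 0.564, 0.238…, 0.059667…, 0
R0 = Σ lx·mx = 0.861667… → 0.86

0.86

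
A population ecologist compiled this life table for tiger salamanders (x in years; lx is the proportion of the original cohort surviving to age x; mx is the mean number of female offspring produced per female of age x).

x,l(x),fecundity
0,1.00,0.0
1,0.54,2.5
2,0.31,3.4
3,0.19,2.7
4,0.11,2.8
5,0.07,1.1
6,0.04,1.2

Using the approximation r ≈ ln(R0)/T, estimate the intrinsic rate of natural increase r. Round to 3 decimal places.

0.587

R0 = Σ lx·mx = 0 + 1.35 + 1.054 + 0.513 + 0.308 + 0.077 + 0.048 = 3.35
Σ x·lx·mx = 6.902; T = 6.902/3.35 = 2.0603…
r ≈ ln(R0)/T = ln(3.35)/2.0603… = 0.58679… → 0.587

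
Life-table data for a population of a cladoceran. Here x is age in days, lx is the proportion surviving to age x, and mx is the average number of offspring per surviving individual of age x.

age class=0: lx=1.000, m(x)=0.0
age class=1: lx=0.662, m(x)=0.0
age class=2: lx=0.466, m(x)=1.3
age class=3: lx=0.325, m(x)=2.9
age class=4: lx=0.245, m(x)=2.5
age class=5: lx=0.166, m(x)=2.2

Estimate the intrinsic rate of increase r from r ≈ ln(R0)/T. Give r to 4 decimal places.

0.2815

R0 = Σ lx·mx = 0 + 0 + 0.6058 + 0.9425 + 0.6125 + 0.3652 = 2.526
Σ x·lx·mx = 8.3151; T = 8.3151/2.526 = 3.29181…
r ≈ ln(R0)/T = ln(2.526)/3.29181… = 0.281498… → 0.2815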